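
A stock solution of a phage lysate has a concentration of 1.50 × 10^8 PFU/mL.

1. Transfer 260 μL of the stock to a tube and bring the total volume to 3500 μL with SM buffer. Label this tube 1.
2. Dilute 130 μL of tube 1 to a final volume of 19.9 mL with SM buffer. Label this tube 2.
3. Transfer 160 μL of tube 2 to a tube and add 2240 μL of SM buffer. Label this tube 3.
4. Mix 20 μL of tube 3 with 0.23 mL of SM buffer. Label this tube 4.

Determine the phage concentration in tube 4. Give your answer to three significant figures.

388 PFU/mL

Step 1: 260 μL brought to 3500 μL → factor 3500/260 = 13.462
Step 2: 130 μL brought to 19.9 mL → factor 19900/130 = 153.08
Step 3: 160 μL + 2240 μL = 2400 μL total → factor 2400/160 = 15
Step 4: 20 μL + 0.23 mL = 250 μL total → factor 250/20 = 12.5
Overall dilution factor = 13.462 × 153.08 × 15 × 12.5 = 3.8637 × 10^5
Final = 1.50 × 10^8 PFU/mL / 3.8637 × 10^5 = 388 PFU/mL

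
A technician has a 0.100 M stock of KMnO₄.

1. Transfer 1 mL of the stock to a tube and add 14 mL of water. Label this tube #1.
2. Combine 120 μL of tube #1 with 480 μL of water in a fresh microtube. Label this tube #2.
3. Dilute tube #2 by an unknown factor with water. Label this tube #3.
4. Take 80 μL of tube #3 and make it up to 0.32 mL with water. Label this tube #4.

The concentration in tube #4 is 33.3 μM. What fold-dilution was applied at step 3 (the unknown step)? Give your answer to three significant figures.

Step 1: 1 mL + 14 mL = 15 mL total → factor 15/1 = 15
Step 2: 120 μL + 480 μL = 600 μL total → factor 600/120 = 5
Step 3: unknown factor x
Step 4: 80 μL brought to 0.32 mL → factor 320/80 = 4
Product of known-step factors = 300
Overall factor = 0.100 M / (33.3 μM) = 3003
x = 3003 / 300 = 10.0

10.0-fold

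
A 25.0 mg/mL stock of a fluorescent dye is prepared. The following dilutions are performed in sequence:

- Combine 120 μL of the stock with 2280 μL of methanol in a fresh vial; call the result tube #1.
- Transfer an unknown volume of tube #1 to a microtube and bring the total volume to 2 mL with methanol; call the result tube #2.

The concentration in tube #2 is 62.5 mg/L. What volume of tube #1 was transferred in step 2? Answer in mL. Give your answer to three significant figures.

0.100 mL

Step 1: 120 μL + 2280 μL = 2400 μL total → factor 2400/120 = 20
Step 2: v brought to 2 mL → factor = 2 mL/v
Product of known-step factors = 20
Overall factor = 25.0 mg/mL / (62.5 mg/L) = 400
Step-2 factor = 400 / 20 = 20
v = 2 mL / 20 = 0.100 mL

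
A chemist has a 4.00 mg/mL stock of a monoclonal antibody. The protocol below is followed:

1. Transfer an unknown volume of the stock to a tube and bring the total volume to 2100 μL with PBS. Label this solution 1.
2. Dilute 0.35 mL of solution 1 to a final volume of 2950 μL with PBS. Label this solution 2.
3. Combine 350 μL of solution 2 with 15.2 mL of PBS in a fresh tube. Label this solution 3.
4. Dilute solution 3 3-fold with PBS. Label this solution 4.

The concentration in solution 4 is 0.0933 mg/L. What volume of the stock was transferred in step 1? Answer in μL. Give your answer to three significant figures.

Step 1: v brought to 2100 μL → factor = 2100 μL/v
Step 2: 0.35 mL brought to 2950 μL → factor 2.95/0.35 = 8.4286
Step 3: 350 μL + 15.2 mL = 15550 μL total → factor 15550/350 = 44.429
Step 4: 3-fold → factor 3
Product of known-step factors = 1123.4
Overall factor = 4.00 mg/mL / (0.0933 mg/L) = 42872
Step-1 factor = 42872 / 1123.4 = 38.163
v = 2100 μL / 38.163 = 55.0 μL

55.0 μL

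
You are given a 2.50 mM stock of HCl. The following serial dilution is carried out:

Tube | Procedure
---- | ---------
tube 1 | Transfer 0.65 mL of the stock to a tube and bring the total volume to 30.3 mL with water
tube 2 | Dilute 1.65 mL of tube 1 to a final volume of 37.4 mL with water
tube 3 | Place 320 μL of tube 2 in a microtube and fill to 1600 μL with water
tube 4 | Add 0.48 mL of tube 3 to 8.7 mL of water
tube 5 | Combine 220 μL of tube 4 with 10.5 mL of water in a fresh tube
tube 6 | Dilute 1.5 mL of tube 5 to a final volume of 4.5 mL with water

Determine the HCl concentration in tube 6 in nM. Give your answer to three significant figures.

0.169 nM

Step 1: 0.65 mL brought to 30.3 mL → factor 30.3/0.65 = 46.615
Step 2: 1.65 mL brought to 37.4 mL → factor 37.4/1.65 = 22.667
Step 3: 320 μL brought to 1600 μL → factor 1600/320 = 5
Step 4: 0.48 mL + 8.7 mL = 9.18 mL total → factor 9.18/0.48 = 19.125
Step 5: 220 μL + 10.5 mL = 10720 μL total → factor 10720/220 = 48.727
Step 6: 1.5 mL brought to 4.5 mL → factor 4.5/1.5 = 3
Overall dilution factor = 46.615 × 22.667 × 5 × 19.125 × 48.727 × 3 = 1.477 × 10^7
Final = 2.50 mM / 1.477 × 10^7 = 1.693 × 10^-7 mM = 0.169 nM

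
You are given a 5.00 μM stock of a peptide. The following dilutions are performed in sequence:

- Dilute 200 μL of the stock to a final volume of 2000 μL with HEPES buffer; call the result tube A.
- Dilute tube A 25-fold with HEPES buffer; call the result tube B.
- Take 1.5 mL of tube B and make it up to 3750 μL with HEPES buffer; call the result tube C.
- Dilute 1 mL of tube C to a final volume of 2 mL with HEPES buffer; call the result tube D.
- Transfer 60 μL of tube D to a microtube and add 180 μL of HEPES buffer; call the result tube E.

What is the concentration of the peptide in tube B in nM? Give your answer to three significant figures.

20.0 nM

Step 1: 200 μL brought to 2000 μL → factor 2000/200 = 10
Step 2: 25-fold → factor 25
Dilution factor through tube B = 10 × 25 = 250
[tube B] = 5.00 μM / 250 = 0.02000 μM = 20.0 nM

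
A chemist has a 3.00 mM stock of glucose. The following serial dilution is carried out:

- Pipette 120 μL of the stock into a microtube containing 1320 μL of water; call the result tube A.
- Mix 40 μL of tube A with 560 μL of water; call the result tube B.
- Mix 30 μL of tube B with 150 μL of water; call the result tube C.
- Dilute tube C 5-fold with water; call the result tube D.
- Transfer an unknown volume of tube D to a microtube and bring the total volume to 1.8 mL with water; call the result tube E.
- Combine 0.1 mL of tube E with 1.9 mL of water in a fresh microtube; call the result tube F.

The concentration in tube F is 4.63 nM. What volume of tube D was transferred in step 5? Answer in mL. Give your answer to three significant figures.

0.300 mL

Step 1: 120 μL + 1320 μL = 1440 μL total → factor 1440/120 = 12
Step 2: 40 μL + 560 μL = 600 μL total → factor 600/40 = 15
Step 3: 30 μL + 150 μL = 180 μL total → factor 180/30 = 6
Step 4: 5-fold → factor 5
Step 5: v brought to 1.8 mL → factor = 1.8 mL/v
Step 6: 0.1 mL + 1.9 mL = 2 mL total → factor 2/0.1 = 20
Product of known-step factors = 1.08 × 10^5
Overall factor = 3.00 mM / (4.63 nM) = 6.4795 × 10^5
Step-5 factor = 6.4795 × 10^5 / 1.08 × 10^5 = 5.9995
v = 1.8 mL / 5.9995 = 0.300 mL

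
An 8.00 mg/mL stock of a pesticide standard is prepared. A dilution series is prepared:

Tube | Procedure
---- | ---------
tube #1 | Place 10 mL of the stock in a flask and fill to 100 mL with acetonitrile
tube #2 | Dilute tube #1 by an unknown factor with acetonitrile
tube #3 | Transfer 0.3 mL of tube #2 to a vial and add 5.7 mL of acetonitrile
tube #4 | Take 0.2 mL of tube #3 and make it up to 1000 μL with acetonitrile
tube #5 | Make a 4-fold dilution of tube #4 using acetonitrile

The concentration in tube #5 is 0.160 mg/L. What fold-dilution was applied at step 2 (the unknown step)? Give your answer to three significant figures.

12.5-fold

Step 1: 10 mL brought to 100 mL → factor 100/10 = 10
Step 2: unknown factor x
Step 3: 0.3 mL + 5.7 mL = 6 mL total → factor 6/0.3 = 20
Step 4: 0.2 mL brought to 1000 μL → factor 1/0.2 = 5
Step 5: 4-fold → factor 4
Product of known-step factors = 4000
Overall factor = 8.00 mg/mL / (0.160 mg/L) = 50000
x = 50000 / 4000 = 12.5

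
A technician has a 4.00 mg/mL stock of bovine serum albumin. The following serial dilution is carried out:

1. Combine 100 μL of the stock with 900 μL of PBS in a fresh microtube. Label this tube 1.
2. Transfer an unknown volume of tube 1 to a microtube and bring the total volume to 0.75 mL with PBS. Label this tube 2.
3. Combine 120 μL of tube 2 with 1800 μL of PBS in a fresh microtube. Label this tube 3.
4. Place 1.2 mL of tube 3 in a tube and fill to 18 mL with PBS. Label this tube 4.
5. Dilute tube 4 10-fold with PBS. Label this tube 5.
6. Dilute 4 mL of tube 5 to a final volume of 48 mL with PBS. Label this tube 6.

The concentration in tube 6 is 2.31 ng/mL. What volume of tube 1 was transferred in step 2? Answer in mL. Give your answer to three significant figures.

Step 1: 100 μL + 900 μL = 1000 μL total → factor 1000/100 = 10
Step 2: v brought to 0.75 mL → factor = 0.75 mL/v
Step 3: 120 μL + 1800 μL = 1920 μL total → factor 1920/120 = 16
Step 4: 1.2 mL brought to 18 mL → factor 18/1.2 = 15
Step 5: 10-fold → factor 10
Step 6: 4 mL brought to 48 mL → factor 48/4 = 12
Product of known-step factors = 2.88 × 10^5
Overall factor = 4.00 mg/mL / (2.31 ng/mL) = 1.7316 × 10^6
Step-2 factor = 1.7316 × 10^6 / 2.88 × 10^5 = 6.0125
v = 0.75 mL / 6.0125 = 0.125 mL

0.125 mL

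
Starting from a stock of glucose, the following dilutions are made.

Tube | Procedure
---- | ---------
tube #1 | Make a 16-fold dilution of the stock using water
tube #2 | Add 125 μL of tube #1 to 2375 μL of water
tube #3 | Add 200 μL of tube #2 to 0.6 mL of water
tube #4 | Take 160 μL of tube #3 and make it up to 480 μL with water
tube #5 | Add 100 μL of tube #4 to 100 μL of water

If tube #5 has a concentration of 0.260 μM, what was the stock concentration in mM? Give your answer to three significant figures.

2.00 mM

Step 1: 16-fold → factor 16
Step 2: 125 μL + 2375 μL = 2500 μL total → factor 2500/125 = 20
Step 3: 200 μL + 0.6 mL = 800 μL total → factor 800/200 = 4
Step 4: 160 μL brought to 480 μL → factor 480/160 = 3
Step 5: 100 μL + 100 μL = 200 μL total → factor 200/100 = 2
Overall dilution factor = 16 × 20 × 4 × 3 × 2 = 7680
Stock = 0.260 μM × 7680 = 1997 μM = 2.00 mM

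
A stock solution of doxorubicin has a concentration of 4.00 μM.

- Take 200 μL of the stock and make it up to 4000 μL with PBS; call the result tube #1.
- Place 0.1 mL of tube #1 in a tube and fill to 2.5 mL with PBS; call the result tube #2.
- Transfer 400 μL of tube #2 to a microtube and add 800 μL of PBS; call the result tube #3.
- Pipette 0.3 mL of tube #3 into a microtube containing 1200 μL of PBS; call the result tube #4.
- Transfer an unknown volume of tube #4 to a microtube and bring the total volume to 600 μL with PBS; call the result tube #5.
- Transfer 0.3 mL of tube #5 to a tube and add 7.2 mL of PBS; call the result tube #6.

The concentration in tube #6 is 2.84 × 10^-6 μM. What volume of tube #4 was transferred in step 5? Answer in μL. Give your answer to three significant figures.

Step 1: 200 μL brought to 4000 μL → factor 4000/200 = 20
Step 2: 0.1 mL brought to 2.5 mL → factor 2.5/0.1 = 25
Step 3: 400 μL + 800 μL = 1200 μL total → factor 1200/400 = 3
Step 4: 0.3 mL + 1200 μL = 1.5 mL total → factor 1.5/0.3 = 5
Step 5: v brought to 600 μL → factor = 600 μL/v
Step 6: 0.3 mL + 7.2 mL = 7.5 mL total → factor 7.5/0.3 = 25
Product of known-step factors = 1.875 × 10^5
Overall factor = 4.00 μM / (2.84 × 10^-6 μM) = 1.4085 × 10^6
Step-5 factor = 1.4085 × 10^6 / 1.875 × 10^5 = 7.5117
v = 600 μL / 7.5117 = 79.9 μL

79.9 μL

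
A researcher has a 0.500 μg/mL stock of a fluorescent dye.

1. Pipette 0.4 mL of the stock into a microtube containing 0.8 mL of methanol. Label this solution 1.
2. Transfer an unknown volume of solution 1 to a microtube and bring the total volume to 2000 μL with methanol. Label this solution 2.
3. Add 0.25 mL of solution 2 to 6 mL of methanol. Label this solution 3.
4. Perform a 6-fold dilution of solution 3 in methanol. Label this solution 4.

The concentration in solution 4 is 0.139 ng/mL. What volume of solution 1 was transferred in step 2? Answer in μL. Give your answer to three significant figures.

250 μL

Step 1: 0.4 mL + 0.8 mL = 1.2 mL total → factor 1.2/0.4 = 3
Step 2: v brought to 2000 μL → factor = 2000 μL/v
Step 3: 0.25 mL + 6 mL = 6.25 mL total → factor 6.25/0.25 = 25
Step 4: 6-fold → factor 6
Product of known-step factors = 450
Overall factor = 0.500 μg/mL / (0.139 ng/mL) = 3597.1
Step-2 factor = 3597.1 / 450 = 7.9936
v = 2000 μL / 7.9936 = 250 μL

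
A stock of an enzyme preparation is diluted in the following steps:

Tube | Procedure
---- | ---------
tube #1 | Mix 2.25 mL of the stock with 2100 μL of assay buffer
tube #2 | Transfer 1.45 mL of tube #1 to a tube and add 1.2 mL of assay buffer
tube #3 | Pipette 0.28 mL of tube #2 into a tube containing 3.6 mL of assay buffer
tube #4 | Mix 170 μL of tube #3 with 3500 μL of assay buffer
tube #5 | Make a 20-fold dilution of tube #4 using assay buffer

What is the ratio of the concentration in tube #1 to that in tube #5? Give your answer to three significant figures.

Step 1: 2.25 mL + 2100 μL = 4.35 mL total → factor 4.35/2.25 = 1.9333
Step 2: 1.45 mL + 1.2 mL = 2.65 mL total → factor 2.65/1.45 = 1.8276
Step 3: 0.28 mL + 3.6 mL = 3.88 mL total → factor 3.88/0.28 = 13.857
Step 4: 170 μL + 3500 μL = 3670 μL total → factor 3670/170 = 21.588
Step 5: 20-fold → factor 20
Dilution factor to tube #1 = 1.9333; to tube #5 = 21140
[tube #1]/[tube #5] = (factor to tube #5)/(factor to tube #1) = 21140/1.9333 = 1.09 × 10^4

1.09 × 10^4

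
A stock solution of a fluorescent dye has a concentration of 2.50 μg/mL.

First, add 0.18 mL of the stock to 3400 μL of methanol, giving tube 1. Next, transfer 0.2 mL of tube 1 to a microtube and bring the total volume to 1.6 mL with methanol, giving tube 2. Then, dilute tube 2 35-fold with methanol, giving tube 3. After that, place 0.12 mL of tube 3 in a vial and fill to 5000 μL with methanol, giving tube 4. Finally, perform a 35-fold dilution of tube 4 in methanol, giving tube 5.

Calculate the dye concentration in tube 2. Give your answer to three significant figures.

0.0157 μg/mL

Step 1: 0.18 mL + 3400 μL = 3.58 mL total → factor 3.58/0.18 = 19.889
Step 2: 0.2 mL brought to 1.6 mL → factor 1.6/0.2 = 8
Dilution factor through tube 2 = 19.889 × 8 = 159.11
[tube 2] = 2.50 μg/mL / 159.11 = 0.0157 μg/mL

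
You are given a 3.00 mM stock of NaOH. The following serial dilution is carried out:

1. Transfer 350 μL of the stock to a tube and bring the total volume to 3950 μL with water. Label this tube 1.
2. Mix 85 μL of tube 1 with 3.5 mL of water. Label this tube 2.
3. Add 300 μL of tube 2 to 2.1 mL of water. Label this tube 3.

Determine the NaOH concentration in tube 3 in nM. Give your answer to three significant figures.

788 nM

Step 1: 350 μL brought to 3950 μL → factor 3950/350 = 11.286
Step 2: 85 μL + 3.5 mL = 3585 μL total → factor 3585/85 = 42.176
Step 3: 300 μL + 2.1 mL = 2400 μL total → factor 2400/300 = 8
Overall dilution factor = 11.286 × 42.176 × 8 = 3807.9
Final = 3.00 mM / 3807.9 = 0.0007878 mM = 788 nM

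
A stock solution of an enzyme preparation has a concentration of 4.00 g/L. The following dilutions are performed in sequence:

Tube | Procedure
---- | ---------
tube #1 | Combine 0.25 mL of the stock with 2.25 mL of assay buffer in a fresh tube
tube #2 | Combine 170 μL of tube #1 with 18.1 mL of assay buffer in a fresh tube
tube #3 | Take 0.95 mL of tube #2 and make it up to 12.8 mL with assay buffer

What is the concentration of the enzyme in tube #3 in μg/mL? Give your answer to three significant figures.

0.276 μg/mL

Step 1: 0.25 mL + 2.25 mL = 2.5 mL total → factor 2.5/0.25 = 10
Step 2: 170 μL + 18.1 mL = 18270 μL total → factor 18270/170 = 107.47
Step 3: 0.95 mL brought to 12.8 mL → factor 12.8/0.95 = 13.474
Overall dilution factor = 10 × 107.47 × 13.474 = 14480
Final = 4.00 g/L / 14480 = 0.0002762 g/L = 0.276 μg/mL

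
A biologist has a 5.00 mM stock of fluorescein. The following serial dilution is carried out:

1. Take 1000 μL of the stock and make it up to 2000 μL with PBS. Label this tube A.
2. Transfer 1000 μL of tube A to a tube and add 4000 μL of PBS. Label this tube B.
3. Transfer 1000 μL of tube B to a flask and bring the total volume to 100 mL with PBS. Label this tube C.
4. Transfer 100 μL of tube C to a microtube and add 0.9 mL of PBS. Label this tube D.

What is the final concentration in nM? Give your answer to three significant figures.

500 nM

Step 1: 1000 μL brought to 2000 μL → factor 2000/1000 = 2
Step 2: 1000 μL + 4000 μL = 5000 μL total → factor 5000/1000 = 5
Step 3: 1000 μL brought to 100 mL → factor 1 × 10^5/1000 = 100
Step 4: 100 μL + 0.9 mL = 1000 μL total → factor 1000/100 = 10
Overall dilution factor = 2 × 5 × 100 × 10 = 10000
Final = 5.00 mM / 10000 = 0.0005000 mM = 500 nM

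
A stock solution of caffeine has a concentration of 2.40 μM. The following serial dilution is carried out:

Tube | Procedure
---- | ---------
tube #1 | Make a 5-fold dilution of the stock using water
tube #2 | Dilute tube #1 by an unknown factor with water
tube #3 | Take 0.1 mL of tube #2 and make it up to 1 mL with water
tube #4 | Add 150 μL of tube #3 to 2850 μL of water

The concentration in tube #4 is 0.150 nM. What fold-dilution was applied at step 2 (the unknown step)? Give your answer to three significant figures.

16.0-fold

Step 1: 5-fold → factor 5
Step 2: unknown factor x
Step 3: 0.1 mL brought to 1 mL → factor 1/0.1 = 10
Step 4: 150 μL + 2850 μL = 3000 μL total → factor 3000/150 = 20
Product of known-step factors = 1000
Overall factor = 2.40 μM / (0.150 nM) = 16000
x = 16000 / 1000 = 16.0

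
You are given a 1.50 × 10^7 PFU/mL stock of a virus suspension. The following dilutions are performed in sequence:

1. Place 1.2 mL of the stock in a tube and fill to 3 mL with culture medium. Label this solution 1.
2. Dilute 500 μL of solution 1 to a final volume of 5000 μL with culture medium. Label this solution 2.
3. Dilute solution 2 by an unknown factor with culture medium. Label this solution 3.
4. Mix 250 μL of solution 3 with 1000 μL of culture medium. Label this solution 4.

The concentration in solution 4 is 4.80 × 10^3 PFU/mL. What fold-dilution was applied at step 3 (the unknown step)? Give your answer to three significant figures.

25.0-fold

Step 1: 1.2 mL brought to 3 mL → factor 3/1.2 = 2.5
Step 2: 500 μL brought to 5000 μL → factor 5000/500 = 10
Step 3: unknown factor x
Step 4: 250 μL + 1000 μL = 1250 μL total → factor 1250/250 = 5
Product of known-step factors = 125
Overall factor = 1.50 × 10^7 PFU/mL / (4.80 × 10^3 PFU/mL) = 3125
x = 3125 / 125 = 25.0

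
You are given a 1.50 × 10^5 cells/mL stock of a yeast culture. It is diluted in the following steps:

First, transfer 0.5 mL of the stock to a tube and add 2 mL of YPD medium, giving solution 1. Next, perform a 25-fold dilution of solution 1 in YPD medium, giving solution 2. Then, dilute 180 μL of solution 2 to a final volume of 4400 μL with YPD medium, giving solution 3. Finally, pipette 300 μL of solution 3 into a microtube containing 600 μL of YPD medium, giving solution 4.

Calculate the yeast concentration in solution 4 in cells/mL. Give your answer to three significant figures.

Step 1: 0.5 mL + 2 mL = 2.5 mL total → factor 2.5/0.5 = 5
Step 2: 25-fold → factor 25
Step 3: 180 μL brought to 4400 μL → factor 4400/180 = 24.444
Step 4: 300 μL + 600 μL = 900 μL total → factor 900/300 = 3
Dilution factor through solution 4 = 5 × 25 × 24.444 × 3 = 9166.7
[solution 4] = 1.50 × 10^5 cells/mL / 9166.7 = 16.4 cells/mL

16.4 cells/mL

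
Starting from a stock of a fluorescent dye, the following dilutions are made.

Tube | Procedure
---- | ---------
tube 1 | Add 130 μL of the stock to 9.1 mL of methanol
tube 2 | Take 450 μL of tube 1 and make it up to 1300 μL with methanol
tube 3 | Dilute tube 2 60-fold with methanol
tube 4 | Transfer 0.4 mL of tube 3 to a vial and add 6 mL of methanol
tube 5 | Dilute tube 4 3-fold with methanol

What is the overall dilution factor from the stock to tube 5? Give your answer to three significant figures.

Step 1: 130 μL + 9.1 mL = 9230 μL total → factor 9230/130 = 71
Step 2: 450 μL brought to 1300 μL → factor 1300/450 = 2.8889
Step 3: 60-fold → factor 60
Step 4: 0.4 mL + 6 mL = 6.4 mL total → factor 6.4/0.4 = 16
Step 5: 3-fold → factor 3
Overall dilution factor = 71 × 2.8889 × 60 × 16 × 3 = 5.9072 × 10^5

5.91 × 10^5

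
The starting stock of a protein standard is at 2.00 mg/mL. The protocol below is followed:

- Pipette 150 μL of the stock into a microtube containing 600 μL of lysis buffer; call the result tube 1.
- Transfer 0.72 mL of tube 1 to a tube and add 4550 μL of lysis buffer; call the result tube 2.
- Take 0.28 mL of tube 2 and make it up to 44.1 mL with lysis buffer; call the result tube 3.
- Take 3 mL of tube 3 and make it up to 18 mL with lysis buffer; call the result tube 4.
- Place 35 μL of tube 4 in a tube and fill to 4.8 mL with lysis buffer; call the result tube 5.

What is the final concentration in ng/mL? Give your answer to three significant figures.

Step 1: 150 μL + 600 μL = 750 μL total → factor 750/150 = 5
Step 2: 0.72 mL + 4550 μL = 5.27 mL total → factor 5.27/0.72 = 7.3194
Step 3: 0.28 mL brought to 44.1 mL → factor 44.1/0.28 = 157.5
Step 4: 3 mL brought to 18 mL → factor 18/3 = 6
Step 5: 35 μL brought to 4.8 mL → factor 4800/35 = 137.14
Overall dilution factor = 5 × 7.3194 × 157.5 × 6 × 137.14 = 4.743 × 10^6
Final = 2.00 mg/mL / 4.743 × 10^6 = 4.217 × 10^-7 mg/mL = 0.422 ng/mL

0.422 ng/mL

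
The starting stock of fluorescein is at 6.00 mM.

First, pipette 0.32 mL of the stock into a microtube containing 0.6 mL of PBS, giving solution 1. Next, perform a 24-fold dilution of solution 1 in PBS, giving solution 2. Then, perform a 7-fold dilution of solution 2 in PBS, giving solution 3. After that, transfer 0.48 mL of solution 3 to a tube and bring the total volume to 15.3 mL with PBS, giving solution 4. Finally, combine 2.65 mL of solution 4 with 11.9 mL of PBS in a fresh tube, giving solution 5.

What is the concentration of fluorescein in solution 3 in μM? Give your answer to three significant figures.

12.4 μM

Step 1: 0.32 mL + 0.6 mL = 0.92 mL total → factor 0.92/0.32 = 2.875
Step 2: 24-fold → factor 24
Step 3: 7-fold → factor 7
Dilution factor through solution 3 = 2.875 × 24 × 7 = 483
[solution 3] = 6.00 mM / 483 = 0.01242 mM = 12.4 μM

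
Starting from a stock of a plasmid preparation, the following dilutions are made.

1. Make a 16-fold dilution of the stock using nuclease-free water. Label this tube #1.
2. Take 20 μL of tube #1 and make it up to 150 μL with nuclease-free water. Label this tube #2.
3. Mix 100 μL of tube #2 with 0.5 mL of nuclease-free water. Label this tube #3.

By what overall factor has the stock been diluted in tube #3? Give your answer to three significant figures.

Step 1: 16-fold → factor 16
Step 2: 20 μL brought to 150 μL → factor 150/20 = 7.5
Step 3: 100 μL + 0.5 mL = 600 μL total → factor 600/100 = 6
Overall dilution factor = 16 × 7.5 × 6 = 720

720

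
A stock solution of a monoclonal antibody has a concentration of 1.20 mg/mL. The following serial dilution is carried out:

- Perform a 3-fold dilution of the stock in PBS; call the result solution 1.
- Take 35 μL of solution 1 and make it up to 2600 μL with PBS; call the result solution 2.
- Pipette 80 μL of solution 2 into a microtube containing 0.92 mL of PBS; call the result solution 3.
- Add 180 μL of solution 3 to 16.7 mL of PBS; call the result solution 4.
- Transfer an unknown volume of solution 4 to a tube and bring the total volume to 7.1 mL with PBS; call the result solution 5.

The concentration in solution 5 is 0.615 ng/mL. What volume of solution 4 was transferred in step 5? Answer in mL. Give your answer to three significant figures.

0.951 mL

Step 1: 3-fold → factor 3
Step 2: 35 μL brought to 2600 μL → factor 2600/35 = 74.286
Step 3: 80 μL + 0.92 mL = 1000 μL total → factor 1000/80 = 12.5
Step 4: 180 μL + 16.7 mL = 16880 μL total → factor 16880/180 = 93.778
Step 5: v brought to 7.1 mL → factor = 7.1 mL/v
Product of known-step factors = 2.6124 × 10^5
Overall factor = 1.20 mg/mL / (0.615 ng/mL) = 1.9512 × 10^6
Step-5 factor = 1.9512 × 10^6 / 2.6124 × 10^5 = 7.4691
v = 7.1 mL / 7.4691 = 0.951 mL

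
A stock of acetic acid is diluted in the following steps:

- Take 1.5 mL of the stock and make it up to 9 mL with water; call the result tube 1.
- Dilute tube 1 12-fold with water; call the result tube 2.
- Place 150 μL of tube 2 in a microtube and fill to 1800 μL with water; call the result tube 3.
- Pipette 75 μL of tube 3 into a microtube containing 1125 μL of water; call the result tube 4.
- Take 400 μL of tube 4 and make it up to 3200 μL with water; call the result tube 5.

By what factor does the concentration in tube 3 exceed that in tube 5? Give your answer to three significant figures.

Step 1: 1.5 mL brought to 9 mL → factor 9/1.5 = 6
Step 2: 12-fold → factor 12
Step 3: 150 μL brought to 1800 μL → factor 1800/150 = 12
Step 4: 75 μL + 1125 μL = 1200 μL total → factor 1200/75 = 16
Step 5: 400 μL brought to 3200 μL → factor 3200/400 = 8
Dilution factor to tube 3 = 864; to tube 5 = 1.1059 × 10^5
[tube 3]/[tube 5] = (factor to tube 5)/(factor to tube 3) = 1.1059 × 10^5/864 = 128

128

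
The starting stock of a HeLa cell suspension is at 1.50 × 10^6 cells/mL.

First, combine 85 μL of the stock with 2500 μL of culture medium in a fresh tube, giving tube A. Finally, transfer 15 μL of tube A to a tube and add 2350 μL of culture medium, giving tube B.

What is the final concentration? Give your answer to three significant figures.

Step 1: 85 μL + 2500 μL = 2585 μL total → factor 2585/85 = 30.412
Step 2: 15 μL + 2350 μL = 2365 μL total → factor 2365/15 = 157.67
Overall dilution factor = 30.412 × 157.67 = 4794.9
Final = 1.50 × 10^6 cells/mL / 4794.9 = 313 cells/mL

313 cells/mL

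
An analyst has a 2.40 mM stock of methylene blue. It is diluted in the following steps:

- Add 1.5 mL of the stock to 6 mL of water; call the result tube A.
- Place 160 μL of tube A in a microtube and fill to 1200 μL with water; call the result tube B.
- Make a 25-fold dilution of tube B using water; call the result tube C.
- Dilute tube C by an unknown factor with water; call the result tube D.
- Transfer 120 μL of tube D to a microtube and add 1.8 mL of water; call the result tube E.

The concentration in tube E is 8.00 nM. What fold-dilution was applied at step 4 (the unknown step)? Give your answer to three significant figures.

Step 1: 1.5 mL + 6 mL = 7.5 mL total → factor 7.5/1.5 = 5
Step 2: 160 μL brought to 1200 μL → factor 1200/160 = 7.5
Step 3: 25-fold → factor 25
Step 4: unknown factor x
Step 5: 120 μL + 1.8 mL = 1920 μL total → factor 1920/120 = 16
Product of known-step factors = 15000
Overall factor = 2.40 mM / (8.00 nM) = 3 × 10^5
x = 3 × 10^5 / 15000 = 20.0

20.0-fold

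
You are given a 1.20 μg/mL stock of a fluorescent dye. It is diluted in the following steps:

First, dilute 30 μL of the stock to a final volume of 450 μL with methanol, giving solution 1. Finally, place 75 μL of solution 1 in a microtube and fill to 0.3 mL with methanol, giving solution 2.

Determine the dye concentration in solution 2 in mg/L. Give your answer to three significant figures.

0.0200 mg/L

Step 1: 30 μL brought to 450 μL → factor 450/30 = 15
Step 2: 75 μL brought to 0.3 mL → factor 300/75 = 4
Overall dilution factor = 15 × 4 = 60
Final = 1.20 μg/mL / 60 = 0.02000 μg/mL = 0.0200 mg/L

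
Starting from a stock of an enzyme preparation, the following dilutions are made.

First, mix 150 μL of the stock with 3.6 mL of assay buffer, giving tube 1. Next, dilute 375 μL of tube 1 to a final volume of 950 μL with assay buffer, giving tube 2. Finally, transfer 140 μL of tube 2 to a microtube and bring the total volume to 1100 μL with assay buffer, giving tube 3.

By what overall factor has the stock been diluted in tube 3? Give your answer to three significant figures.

Step 1: 150 μL + 3.6 mL = 3750 μL total → factor 3750/150 = 25
Step 2: 375 μL brought to 950 μL → factor 950/375 = 2.5333
Step 3: 140 μL brought to 1100 μL → factor 1100/140 = 7.8571
Overall dilution factor = 25 × 2.5333 × 7.8571 = 497.62

498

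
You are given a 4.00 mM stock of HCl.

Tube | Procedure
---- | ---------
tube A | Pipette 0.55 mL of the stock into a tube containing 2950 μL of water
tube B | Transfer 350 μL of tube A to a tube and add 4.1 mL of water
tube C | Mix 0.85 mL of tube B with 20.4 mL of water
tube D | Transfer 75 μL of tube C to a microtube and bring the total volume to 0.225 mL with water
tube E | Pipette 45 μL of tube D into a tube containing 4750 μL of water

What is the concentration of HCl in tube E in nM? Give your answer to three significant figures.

6.19 nM

Step 1: 0.55 mL + 2950 μL = 3.5 mL total → factor 3.5/0.55 = 6.3636
Step 2: 350 μL + 4.1 mL = 4450 μL total → factor 4450/350 = 12.714
Step 3: 0.85 mL + 20.4 mL = 21.25 mL total → factor 21.25/0.85 = 25
Step 4: 75 μL brought to 0.225 mL → factor 225/75 = 3
Step 5: 45 μL + 4750 μL = 4795 μL total → factor 4795/45 = 106.56
Overall dilution factor = 6.3636 × 12.714 × 25 × 3 × 106.56 = 6.466 × 10^5
Final = 4.00 mM / 6.466 × 10^5 = 6.186 × 10^-6 mM = 6.19 nM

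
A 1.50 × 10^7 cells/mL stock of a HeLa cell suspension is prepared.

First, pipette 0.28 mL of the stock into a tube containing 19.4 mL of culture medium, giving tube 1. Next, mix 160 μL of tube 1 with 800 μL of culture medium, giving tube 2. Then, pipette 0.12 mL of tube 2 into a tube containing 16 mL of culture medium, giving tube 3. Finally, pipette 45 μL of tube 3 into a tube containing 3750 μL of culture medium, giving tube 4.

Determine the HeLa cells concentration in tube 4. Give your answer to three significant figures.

Step 1: 0.28 mL + 19.4 mL = 19.68 mL total → factor 19.68/0.28 = 70.286
Step 2: 160 μL + 800 μL = 960 μL total → factor 960/160 = 6
Step 3: 0.12 mL + 16 mL = 16.12 mL total → factor 16.12/0.12 = 134.33
Step 4: 45 μL + 3750 μL = 3795 μL total → factor 3795/45 = 84.333
Overall dilution factor = 70.286 × 6 × 134.33 × 84.333 = 4.7775 × 10^6
Final = 1.50 × 10^7 cells/mL / 4.7775 × 10^6 = 3.14 cells/mL

3.14 cells/mL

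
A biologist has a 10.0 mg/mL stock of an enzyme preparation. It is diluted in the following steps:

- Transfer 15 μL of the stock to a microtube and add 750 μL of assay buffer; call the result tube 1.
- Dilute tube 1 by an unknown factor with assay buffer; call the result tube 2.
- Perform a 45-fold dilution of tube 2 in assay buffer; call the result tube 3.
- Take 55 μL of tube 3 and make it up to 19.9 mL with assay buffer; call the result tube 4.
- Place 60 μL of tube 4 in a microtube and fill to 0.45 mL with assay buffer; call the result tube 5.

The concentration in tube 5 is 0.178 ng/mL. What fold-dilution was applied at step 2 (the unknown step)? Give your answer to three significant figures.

Step 1: 15 μL + 750 μL = 765 μL total → factor 765/15 = 51
Step 2: unknown factor x
Step 3: 45-fold → factor 45
Step 4: 55 μL brought to 19.9 mL → factor 19900/55 = 361.82
Step 5: 60 μL brought to 0.45 mL → factor 450/60 = 7.5
Product of known-step factors = 6.2278 × 10^6
Overall factor = 10.0 mg/mL / (0.178 ng/mL) = 5.618 × 10^7
x = 5.618 × 10^7 / 6.2278 × 10^6 = 9.02

9.02-fold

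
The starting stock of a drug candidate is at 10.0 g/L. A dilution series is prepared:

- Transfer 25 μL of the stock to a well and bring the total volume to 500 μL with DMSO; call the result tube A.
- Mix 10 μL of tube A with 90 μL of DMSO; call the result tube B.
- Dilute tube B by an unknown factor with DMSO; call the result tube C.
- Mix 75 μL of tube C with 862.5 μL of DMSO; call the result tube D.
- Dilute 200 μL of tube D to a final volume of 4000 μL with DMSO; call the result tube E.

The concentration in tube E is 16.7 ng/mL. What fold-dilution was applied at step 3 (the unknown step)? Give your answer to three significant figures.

12.0-fold

Step 1: 25 μL brought to 500 μL → factor 500/25 = 20
Step 2: 10 μL + 90 μL = 100 μL total → factor 100/10 = 10
Step 3: unknown factor x
Step 4: 75 μL + 862.5 μL = 937.5 μL total → factor 937.5/75 = 12.5
Step 5: 200 μL brought to 4000 μL → factor 4000/200 = 20
Product of known-step factors = 50000
Overall factor = 10.0 g/L / (16.7 ng/mL) = 5.988 × 10^5
x = 5.988 × 10^5 / 50000 = 12.0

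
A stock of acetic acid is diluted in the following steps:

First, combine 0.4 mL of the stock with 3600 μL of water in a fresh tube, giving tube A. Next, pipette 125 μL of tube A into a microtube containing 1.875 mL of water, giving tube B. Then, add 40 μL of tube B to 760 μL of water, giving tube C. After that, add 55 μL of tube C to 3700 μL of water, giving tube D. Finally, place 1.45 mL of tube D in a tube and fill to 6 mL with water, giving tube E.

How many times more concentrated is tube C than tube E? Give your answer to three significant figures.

Step 1: 0.4 mL + 3600 μL = 4 mL total → factor 4/0.4 = 10
Step 2: 125 μL + 1.875 mL = 2000 μL total → factor 2000/125 = 16
Step 3: 40 μL + 760 μL = 800 μL total → factor 800/40 = 20
Step 4: 55 μL + 3700 μL = 3755 μL total → factor 3755/55 = 68.273
Step 5: 1.45 mL brought to 6 mL → factor 6/1.45 = 4.1379
Dilution factor to tube C = 3200; to tube E = 9.0403 × 10^5
[tube C]/[tube E] = (factor to tube E)/(factor to tube C) = 9.0403 × 10^5/3200 = 283

283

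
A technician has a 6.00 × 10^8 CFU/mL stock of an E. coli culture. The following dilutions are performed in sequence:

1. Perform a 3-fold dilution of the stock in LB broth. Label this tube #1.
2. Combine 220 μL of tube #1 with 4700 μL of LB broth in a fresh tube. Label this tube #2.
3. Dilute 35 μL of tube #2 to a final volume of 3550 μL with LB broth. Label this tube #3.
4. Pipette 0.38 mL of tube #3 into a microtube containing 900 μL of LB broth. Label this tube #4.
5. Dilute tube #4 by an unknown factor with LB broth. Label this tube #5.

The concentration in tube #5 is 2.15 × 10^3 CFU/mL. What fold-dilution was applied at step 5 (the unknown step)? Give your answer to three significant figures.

12.2-fold

Step 1: 3-fold → factor 3
Step 2: 220 μL + 4700 μL = 4920 μL total → factor 4920/220 = 22.364
Step 3: 35 μL brought to 3550 μL → factor 3550/35 = 101.43
Step 4: 0.38 mL + 900 μL = 1.28 mL total → factor 1.28/0.38 = 3.3684
Step 5: unknown factor x
Product of known-step factors = 22922
Overall factor = 6.00 × 10^8 CFU/mL / (2.15 × 10^3 CFU/mL) = 2.7907 × 10^5
x = 2.7907 × 10^5 / 22922 = 12.2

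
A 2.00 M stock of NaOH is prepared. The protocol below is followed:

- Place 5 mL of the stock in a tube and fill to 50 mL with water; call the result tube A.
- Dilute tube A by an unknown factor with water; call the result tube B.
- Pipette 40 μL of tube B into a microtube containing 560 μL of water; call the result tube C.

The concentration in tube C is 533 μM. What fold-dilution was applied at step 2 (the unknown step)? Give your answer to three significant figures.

25.0-fold

Step 1: 5 mL brought to 50 mL → factor 50/5 = 10
Step 2: unknown factor x
Step 3: 40 μL + 560 μL = 600 μL total → factor 600/40 = 15
Product of known-step factors = 150
Overall factor = 2.00 M / (533 μM) = 3752.3
x = 3752.3 / 150 = 25.0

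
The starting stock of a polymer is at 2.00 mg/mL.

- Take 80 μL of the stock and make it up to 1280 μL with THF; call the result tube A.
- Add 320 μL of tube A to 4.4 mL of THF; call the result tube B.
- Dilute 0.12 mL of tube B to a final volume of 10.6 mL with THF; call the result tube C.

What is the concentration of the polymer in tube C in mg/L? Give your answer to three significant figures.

0.0959 mg/L

Step 1: 80 μL brought to 1280 μL → factor 1280/80 = 16
Step 2: 320 μL + 4.4 mL = 4720 μL total → factor 4720/320 = 14.75
Step 3: 0.12 mL brought to 10.6 mL → factor 10.6/0.12 = 88.333
Overall dilution factor = 16 × 14.75 × 88.333 = 20847
Final = 2.00 mg/mL / 20847 = 9.594 × 10^-5 mg/mL = 0.0959 mg/L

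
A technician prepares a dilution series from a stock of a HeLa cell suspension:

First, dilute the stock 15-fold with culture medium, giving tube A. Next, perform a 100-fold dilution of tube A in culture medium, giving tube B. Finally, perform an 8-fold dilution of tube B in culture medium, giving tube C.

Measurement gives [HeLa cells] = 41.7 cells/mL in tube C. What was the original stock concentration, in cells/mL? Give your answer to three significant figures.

Step 1: 15-fold → factor 15
Step 2: 100-fold → factor 100
Step 3: 8-fold → factor 8
Overall dilution factor = 15 × 100 × 8 = 12000
Stock = 41.7 cells/mL × 12000 = 5.00 × 10^5 cells/mL

5.00 × 10^5 cells/mL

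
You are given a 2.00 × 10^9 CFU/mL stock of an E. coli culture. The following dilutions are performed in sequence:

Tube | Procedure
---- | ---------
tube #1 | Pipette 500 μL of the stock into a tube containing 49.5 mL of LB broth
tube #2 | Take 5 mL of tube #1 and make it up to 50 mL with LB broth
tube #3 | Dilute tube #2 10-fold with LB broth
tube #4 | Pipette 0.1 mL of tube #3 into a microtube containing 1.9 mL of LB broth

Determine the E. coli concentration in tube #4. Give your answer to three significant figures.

1.00 × 10^4 CFU/mL

Step 1: 500 μL + 49.5 mL = 50000 μL total → factor 50000/500 = 100
Step 2: 5 mL brought to 50 mL → factor 50/5 = 10
Step 3: 10-fold → factor 10
Step 4: 0.1 mL + 1.9 mL = 2 mL total → factor 2/0.1 = 20
Overall dilution factor = 100 × 10 × 10 × 20 = 2 × 10^5
Final = 2.00 × 10^9 CFU/mL / 2 × 10^5 = 1.00 × 10^4 CFU/mL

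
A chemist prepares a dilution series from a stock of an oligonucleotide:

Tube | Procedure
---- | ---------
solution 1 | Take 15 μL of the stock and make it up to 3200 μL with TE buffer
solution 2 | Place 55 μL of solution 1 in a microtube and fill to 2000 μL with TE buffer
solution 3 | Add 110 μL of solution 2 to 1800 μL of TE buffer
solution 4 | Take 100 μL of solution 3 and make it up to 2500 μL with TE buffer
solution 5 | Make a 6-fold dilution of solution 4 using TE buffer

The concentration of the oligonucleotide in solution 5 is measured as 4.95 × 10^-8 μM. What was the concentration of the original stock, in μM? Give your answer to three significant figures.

1.00 μM

Step 1: 15 μL brought to 3200 μL → factor 3200/15 = 213.33
Step 2: 55 μL brought to 2000 μL → factor 2000/55 = 36.364
Step 3: 110 μL + 1800 μL = 1910 μL total → factor 1910/110 = 17.364
Step 4: 100 μL brought to 2500 μL → factor 2500/100 = 25
Step 5: 6-fold → factor 6
Overall dilution factor = 213.33 × 36.364 × 17.364 × 25 × 6 = 2.0205 × 10^7
Stock = 4.95 × 10^-8 μM × 2.0205 × 10^7 = 1.00 μM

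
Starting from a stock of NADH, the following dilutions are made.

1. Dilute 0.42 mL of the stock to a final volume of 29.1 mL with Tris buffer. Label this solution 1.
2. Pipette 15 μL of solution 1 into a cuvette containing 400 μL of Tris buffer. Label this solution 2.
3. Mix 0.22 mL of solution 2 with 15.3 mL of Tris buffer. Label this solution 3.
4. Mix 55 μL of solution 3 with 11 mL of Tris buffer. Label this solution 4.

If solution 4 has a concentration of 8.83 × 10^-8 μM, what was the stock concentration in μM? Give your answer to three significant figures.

Step 1: 0.42 mL brought to 29.1 mL → factor 29.1/0.42 = 69.286
Step 2: 15 μL + 400 μL = 415 μL total → factor 415/15 = 27.667
Step 3: 0.22 mL + 15.3 mL = 15.52 mL total → factor 15.52/0.22 = 70.545
Step 4: 55 μL + 11 mL = 11055 μL total → factor 11055/55 = 201
Overall dilution factor = 69.286 × 27.667 × 70.545 × 201 = 2.7181 × 10^7
Stock = 8.83 × 10^-8 μM × 2.7181 × 10^7 = 2.40 μM

2.40 μM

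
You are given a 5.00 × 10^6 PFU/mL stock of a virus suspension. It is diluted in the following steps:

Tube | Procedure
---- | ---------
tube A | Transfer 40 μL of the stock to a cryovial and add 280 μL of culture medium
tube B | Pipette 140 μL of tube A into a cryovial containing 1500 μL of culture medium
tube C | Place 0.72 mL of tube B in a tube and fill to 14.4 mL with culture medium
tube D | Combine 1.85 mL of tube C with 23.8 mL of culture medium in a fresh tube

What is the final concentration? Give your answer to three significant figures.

192 PFU/mL

Step 1: 40 μL + 280 μL = 320 μL total → factor 320/40 = 8
Step 2: 140 μL + 1500 μL = 1640 μL total → factor 1640/140 = 11.714
Step 3: 0.72 mL brought to 14.4 mL → factor 14.4/0.72 = 20
Step 4: 1.85 mL + 23.8 mL = 25.65 mL total → factor 25.65/1.85 = 13.865
Overall dilution factor = 8 × 11.714 × 20 × 13.865 = 25987
Final = 5.00 × 10^6 PFU/mL / 25987 = 192 PFU/mL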